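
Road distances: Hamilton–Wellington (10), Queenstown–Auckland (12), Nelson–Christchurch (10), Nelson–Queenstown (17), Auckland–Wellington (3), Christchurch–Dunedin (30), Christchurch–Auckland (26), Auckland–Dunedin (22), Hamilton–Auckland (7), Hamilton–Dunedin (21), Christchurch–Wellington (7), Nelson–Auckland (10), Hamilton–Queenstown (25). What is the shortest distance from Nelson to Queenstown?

17

Comparing a few candidate routes:
Nelson-Queenstown: 17
Nelson-Christchurch-Wellington-Auckland-Queenstown: 10 + 7 + 3 + 12 = 32
Nelson-Christchurch-Wellington-Hamilton-Auckland-Queenstown: 10 + 7 + 10 + 7 + 12 = 46
Nelson-Auckland-Queenstown: 10 + 12 = 22
Nelson-Auckland-Hamilton-Queenstown: 10 + 7 + 25 = 42
Best route has total 17.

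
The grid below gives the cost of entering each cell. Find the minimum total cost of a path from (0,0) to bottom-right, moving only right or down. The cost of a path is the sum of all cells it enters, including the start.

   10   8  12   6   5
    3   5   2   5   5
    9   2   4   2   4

Best path: [0,0]→[1,0]→[1,1]→[1,2]→[2,2]→[2,3]→[2,4]
Cost: 10 + 3 + 5 + 2 + 4 + 2 + 4 = 30
(Top row then right column would cost 50.)

30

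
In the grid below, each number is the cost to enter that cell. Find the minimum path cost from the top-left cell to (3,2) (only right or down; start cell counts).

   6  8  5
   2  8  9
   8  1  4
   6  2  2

Cheapest: [0,0] → [1,0] → [1,1] → [2,1] → [3,1] → [3,2]
  6 + 2 + 8 + 1 + 2 + 2 = 21
(Top row then right column would cost 34.)

21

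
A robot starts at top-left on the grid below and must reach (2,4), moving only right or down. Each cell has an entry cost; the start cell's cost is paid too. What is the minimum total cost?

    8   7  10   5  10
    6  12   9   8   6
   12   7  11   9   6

Take [0,0] -> [0,1] -> [0,2] -> [0,3] -> [1,3] -> [1,4] -> [2,4] for a total of 8 + 7 + 10 + 5 + 8 + 6 + 6 = 50.
(Top row then right column would cost 52.)

50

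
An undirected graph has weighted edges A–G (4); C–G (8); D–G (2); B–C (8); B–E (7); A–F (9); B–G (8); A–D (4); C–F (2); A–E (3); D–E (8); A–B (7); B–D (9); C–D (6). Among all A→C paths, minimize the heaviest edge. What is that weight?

6

Some routes from A to C:
A - G - D - C: max(4, 2, 6) = 6
A - D - G - C: max(4, 2, 8) = 8
A - D - C: max(4, 6) = 6
The minimum achievable maximum is 6.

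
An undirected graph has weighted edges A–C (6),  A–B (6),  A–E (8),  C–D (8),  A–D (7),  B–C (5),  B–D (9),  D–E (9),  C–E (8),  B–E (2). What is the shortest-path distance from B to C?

Checking several routes:
B→A→C: 6 + 6 = 12
B→E→C: 2 + 8 = 10
B→C: 5
B→E→A→C: 2 + 8 + 6 = 16
Best route has total 5.

5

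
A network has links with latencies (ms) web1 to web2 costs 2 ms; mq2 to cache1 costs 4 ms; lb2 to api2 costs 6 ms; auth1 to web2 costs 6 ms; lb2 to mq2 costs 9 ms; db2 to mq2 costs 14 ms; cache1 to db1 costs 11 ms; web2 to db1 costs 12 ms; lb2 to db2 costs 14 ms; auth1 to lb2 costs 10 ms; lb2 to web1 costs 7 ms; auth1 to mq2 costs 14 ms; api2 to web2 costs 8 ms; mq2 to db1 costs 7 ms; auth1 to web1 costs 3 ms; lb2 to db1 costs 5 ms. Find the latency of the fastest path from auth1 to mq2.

14

Some routes from auth1 to mq2:
auth1 → web1 → lb2 → db1 → mq2: 3 + 7 + 5 + 7 = 22
auth1 → web1 → lb2 → mq2: 3 + 7 + 9 = 19
auth1 → lb2 → db1 → mq2: 10 + 5 + 7 = 22
auth1 → lb2 → mq2: 10 + 9 = 19
auth1 → mq2: 14
Shortest: 14 ms.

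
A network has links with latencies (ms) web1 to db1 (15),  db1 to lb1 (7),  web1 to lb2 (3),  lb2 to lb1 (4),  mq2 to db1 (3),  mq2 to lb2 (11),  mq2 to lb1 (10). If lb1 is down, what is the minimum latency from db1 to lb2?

Paths from db1 to lb2 avoiding lb1:
db1 - web1 - lb2: 15 + 3 = 18
db1 - mq2 - lb2: 3 + 11 = 14
Best route has total 14 ms.

14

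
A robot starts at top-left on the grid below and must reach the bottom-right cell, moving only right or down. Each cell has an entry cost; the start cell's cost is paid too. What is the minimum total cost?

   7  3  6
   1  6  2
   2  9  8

One optimal route is [0,0] → [1,0] → [1,1] → [1,2] → [2,2].
Its cost is 7 + 1 + 6 + 2 + 8 = 24.

24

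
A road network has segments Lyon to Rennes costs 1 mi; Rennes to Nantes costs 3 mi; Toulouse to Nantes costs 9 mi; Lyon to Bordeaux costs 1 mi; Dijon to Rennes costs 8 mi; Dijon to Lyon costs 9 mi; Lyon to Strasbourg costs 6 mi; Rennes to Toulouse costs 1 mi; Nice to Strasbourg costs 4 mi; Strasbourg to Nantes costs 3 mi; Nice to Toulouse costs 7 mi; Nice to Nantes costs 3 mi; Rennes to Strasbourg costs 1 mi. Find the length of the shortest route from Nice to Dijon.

13

Checking several routes:
Nice -> Nantes -> Strasbourg -> Rennes -> Dijon: 3 + 3 + 1 + 8 = 15
Nice -> Strasbourg -> Rennes -> Dijon: 4 + 1 + 8 = 13
Nice -> Nantes -> Rennes -> Dijon: 3 + 3 + 8 = 14
The minimum is 13 mi.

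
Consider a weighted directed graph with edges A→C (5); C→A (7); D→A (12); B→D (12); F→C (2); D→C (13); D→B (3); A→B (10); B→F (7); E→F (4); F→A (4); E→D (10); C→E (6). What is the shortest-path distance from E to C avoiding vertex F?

23

Paths from E to C avoiding F:
E→D→C: 10 + 13 = 23
E→D→A→C: 10 + 12 + 5 = 27
The minimum is 23.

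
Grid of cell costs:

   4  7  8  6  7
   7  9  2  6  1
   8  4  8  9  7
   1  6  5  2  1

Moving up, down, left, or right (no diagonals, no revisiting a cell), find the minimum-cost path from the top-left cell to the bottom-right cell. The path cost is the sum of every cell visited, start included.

One optimal route is r0c0 -> r1c0 -> r2c0 -> r3c0 -> r3c1 -> r3c2 -> r3c3 -> r3c4.
Its cost is 4 + 7 + 8 + 1 + 6 + 5 + 2 + 1 = 34.

34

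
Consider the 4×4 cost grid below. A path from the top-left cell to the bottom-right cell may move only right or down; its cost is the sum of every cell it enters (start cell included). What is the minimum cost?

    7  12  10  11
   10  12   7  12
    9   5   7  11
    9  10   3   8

49

Take r0c0→r1c0→r2c0→r2c1→r2c2→r3c2→r3c3 for a total of 7 + 10 + 9 + 5 + 7 + 3 + 8 = 49.
For comparison, the top-then-right route costs 71.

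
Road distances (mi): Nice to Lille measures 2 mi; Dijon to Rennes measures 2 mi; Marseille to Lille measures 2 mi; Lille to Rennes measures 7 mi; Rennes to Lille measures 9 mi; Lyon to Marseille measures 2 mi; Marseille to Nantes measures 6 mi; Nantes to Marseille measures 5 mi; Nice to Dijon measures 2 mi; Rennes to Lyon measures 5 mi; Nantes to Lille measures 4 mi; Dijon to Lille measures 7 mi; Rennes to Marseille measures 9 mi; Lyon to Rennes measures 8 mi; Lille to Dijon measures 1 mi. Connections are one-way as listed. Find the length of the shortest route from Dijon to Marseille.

9

A few of the Dijon→Marseille routes:
Dijon→Rennes→Marseille: 2 + 9 = 11
Dijon→Lille→Rennes→Lyon→Marseille: 7 + 7 + 5 + 2 = 21
Dijon→Rennes→Lyon→Marseille: 2 + 5 + 2 = 9
Shortest: 9 mi.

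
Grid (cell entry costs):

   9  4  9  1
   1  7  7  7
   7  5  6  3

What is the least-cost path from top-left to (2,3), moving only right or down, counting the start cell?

One optimal route is r0c0→r1c0→r1c1→r2c1→r2c2→r2c3.
Its cost is 9 + 1 + 7 + 5 + 6 + 3 = 31.
(Top row then right column would cost 33.)

31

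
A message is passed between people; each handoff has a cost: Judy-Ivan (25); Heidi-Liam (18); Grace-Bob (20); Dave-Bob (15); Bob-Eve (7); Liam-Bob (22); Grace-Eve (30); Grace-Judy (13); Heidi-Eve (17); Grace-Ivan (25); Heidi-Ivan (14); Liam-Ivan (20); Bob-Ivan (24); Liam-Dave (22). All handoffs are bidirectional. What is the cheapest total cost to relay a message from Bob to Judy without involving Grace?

Comparing a few candidate routes:
Bob → Eve → Heidi → Ivan → Judy: 7 + 17 + 14 + 25 = 63
Bob → Dave → Liam → Ivan → Judy: 15 + 22 + 20 + 25 = 82
Bob → Liam → Heidi → Ivan → Judy: 22 + 18 + 14 + 25 = 79
Bob → Liam → Ivan → Judy: 22 + 20 + 25 = 67
Bob → Ivan → Judy: 24 + 25 = 49
The minimum is 49.

49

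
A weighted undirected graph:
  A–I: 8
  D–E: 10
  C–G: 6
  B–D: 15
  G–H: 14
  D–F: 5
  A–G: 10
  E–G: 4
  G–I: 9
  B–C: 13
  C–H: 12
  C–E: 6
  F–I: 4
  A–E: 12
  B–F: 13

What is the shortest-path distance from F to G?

Comparing a few candidate routes:
F - I - A - G: 4 + 8 + 10 = 22
F - D - E - C - G: 5 + 10 + 6 + 6 = 27
F - D - E - G: 5 + 10 + 4 = 19
F - I - G: 4 + 9 = 13
F - I - A - E - G: 4 + 8 + 12 + 4 = 28
The minimum is 13.

13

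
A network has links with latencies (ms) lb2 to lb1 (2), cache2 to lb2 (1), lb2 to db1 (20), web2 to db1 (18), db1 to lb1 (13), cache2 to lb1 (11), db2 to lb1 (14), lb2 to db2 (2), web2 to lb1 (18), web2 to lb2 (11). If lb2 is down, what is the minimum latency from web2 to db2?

32

Routes from web2 to db2 avoiding lb2:
web2-lb1-db2: 18 + 14 = 32
web2-db1-lb1-db2: 18 + 13 + 14 = 45
Best route has total 32 ms.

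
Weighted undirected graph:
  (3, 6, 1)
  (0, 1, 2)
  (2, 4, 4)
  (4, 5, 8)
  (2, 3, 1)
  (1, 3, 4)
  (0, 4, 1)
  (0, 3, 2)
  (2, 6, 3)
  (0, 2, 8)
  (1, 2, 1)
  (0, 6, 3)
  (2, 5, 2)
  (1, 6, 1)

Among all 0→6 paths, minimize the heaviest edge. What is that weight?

2

Checking several routes:
0 → 3 → 6: max(2, 1) = 2
0 → 3 → 2 → 1 → 6: max(2, 1, 1, 1) = 2
0 → 1 → 6: max(2, 1) = 2
0 → 1 → 2 → 3 → 6: max(2, 1, 1, 1) = 2
Best route has worst link 2.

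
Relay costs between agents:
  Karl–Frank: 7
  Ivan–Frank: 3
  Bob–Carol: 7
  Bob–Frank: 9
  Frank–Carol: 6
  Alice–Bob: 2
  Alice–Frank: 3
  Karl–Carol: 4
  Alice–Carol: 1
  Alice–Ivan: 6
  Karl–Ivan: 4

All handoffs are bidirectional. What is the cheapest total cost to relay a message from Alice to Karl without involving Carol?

10

Checking several routes:
Alice -> Frank -> Karl: 3 + 7 = 10
Alice -> Ivan -> Karl: 6 + 4 = 10
Alice -> Frank -> Ivan -> Karl: 3 + 3 + 4 = 10
Alice -> Ivan -> Frank -> Karl: 6 + 3 + 7 = 16
Shortest: 10.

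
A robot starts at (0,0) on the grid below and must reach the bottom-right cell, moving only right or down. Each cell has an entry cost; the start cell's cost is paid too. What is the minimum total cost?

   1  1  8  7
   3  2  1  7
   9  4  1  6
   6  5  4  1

11

Take r0c0 -> r0c1 -> r1c1 -> r1c2 -> r2c2 -> r3c2 -> r3c3 for a total of 1 + 1 + 2 + 1 + 1 + 4 + 1 = 11.
For comparison, the top-then-right route costs 31.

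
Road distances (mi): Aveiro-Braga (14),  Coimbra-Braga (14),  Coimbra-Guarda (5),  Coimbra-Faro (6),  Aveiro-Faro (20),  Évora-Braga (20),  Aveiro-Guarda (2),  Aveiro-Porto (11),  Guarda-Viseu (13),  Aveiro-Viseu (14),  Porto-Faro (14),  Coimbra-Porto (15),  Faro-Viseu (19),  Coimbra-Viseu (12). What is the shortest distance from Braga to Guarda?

A few of the Braga→Guarda routes:
Braga → Coimbra → Guarda: 14 + 5 = 19
Braga → Coimbra → Viseu → Guarda: 14 + 12 + 13 = 39
Braga → Aveiro → Guarda: 14 + 2 = 16
The minimum is 16 mi.

16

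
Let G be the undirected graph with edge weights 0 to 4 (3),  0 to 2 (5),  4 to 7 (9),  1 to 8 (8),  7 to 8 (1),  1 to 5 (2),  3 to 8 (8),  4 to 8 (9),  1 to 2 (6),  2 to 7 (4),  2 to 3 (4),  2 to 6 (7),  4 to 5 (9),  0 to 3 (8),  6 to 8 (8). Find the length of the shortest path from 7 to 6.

Checking several routes:
7→8→3→2→6: 1 + 8 + 4 + 7 = 20
7→2→3→8→6: 4 + 4 + 8 + 8 = 24
7→2→6: 4 + 7 = 11
7→8→6: 1 + 8 = 9
7→8→1→2→6: 1 + 8 + 6 + 7 = 22
7→4→0→2→6: 9 + 3 + 5 + 7 = 24
The minimum is 9.

9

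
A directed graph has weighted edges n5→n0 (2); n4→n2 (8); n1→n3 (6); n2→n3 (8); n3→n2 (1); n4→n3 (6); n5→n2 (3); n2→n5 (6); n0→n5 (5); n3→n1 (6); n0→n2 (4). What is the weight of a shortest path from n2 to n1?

14

Routes from n2 to n1:
n2 → n3 → n1: 8 + 6 = 14
Shortest: 14.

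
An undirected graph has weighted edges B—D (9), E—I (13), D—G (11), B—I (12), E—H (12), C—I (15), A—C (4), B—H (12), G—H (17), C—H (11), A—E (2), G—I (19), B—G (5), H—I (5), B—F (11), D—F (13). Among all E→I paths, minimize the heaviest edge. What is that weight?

11

Some routes from E to I:
E - H - I: max(12, 5) = 12
E - A - C - H - B - I: max(2, 4, 11, 12, 12) = 12
E - A - C - I: max(2, 4, 15) = 15
E - H - B - I: max(12, 12, 12) = 12
E - I: max(13) = 13
E - A - C - H - I: max(2, 4, 11, 5) = 11
The minimum achievable maximum is 11.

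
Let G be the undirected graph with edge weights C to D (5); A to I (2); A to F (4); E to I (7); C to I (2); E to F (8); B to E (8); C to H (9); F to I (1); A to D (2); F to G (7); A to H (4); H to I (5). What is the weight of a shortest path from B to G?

Checking several routes:
B - E - I - A - F - G: 8 + 7 + 2 + 4 + 7 = 28
B - E - I - C - D - A - F - G: 8 + 7 + 2 + 5 + 2 + 4 + 7 = 35
B - E - I - F - G: 8 + 7 + 1 + 7 = 23
B - E - F - G: 8 + 8 + 7 = 23
Shortest: 23.

23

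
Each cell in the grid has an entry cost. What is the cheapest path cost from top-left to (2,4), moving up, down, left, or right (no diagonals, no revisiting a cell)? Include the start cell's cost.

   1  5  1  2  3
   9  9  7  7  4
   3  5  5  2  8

Take [0,0] → [0,1] → [0,2] → [0,3] → [0,4] → [1,4] → [2,4] for a total of 1 + 5 + 1 + 2 + 3 + 4 + 8 = 24.

24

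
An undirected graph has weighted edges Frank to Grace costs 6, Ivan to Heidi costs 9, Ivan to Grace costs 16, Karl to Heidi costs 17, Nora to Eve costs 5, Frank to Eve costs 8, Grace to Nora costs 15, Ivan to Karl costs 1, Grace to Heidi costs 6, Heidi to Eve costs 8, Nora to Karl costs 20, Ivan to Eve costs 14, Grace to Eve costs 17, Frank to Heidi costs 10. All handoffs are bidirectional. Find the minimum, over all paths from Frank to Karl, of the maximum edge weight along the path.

9

Checking several routes:
Frank -> Eve -> Ivan -> Karl: max(8, 14, 1) = 14
Frank -> Eve -> Heidi -> Ivan -> Karl: max(8, 8, 9, 1) = 9
Frank -> Heidi -> Ivan -> Karl: max(10, 9, 1) = 10
Frank -> Grace -> Heidi -> Ivan -> Karl: max(6, 6, 9, 1) = 9
Frank -> Heidi -> Eve -> Ivan -> Karl: max(10, 8, 14, 1) = 14
The minimum achievable maximum is 9.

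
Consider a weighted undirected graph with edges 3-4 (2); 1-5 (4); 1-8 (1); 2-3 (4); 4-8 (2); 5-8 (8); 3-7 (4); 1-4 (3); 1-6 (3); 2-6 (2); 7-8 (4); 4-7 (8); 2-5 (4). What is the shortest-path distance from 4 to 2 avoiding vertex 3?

8

Some routes from 4 to 2 avoiding 3:
4 → 8 → 1 → 6 → 2: 2 + 1 + 3 + 2 = 8
4 → 1 → 5 → 2: 3 + 4 + 4 = 11
4 → 1 → 6 → 2: 3 + 3 + 2 = 8
4 → 8 → 1 → 5 → 2: 2 + 1 + 4 + 4 = 11
Best route has total 8.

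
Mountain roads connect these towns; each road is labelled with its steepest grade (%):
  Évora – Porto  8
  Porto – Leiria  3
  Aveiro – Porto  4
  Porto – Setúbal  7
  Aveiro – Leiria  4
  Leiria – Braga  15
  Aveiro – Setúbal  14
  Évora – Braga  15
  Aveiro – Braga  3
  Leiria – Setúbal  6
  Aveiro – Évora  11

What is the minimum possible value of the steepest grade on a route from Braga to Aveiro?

Checking several routes:
Braga - Évora - Porto - Leiria - Setúbal - Aveiro: max(15, 8, 3, 6, 14) = 15
Braga - Aveiro: max(3) = 3
Braga - Évora - Porto - Leiria - Aveiro: max(15, 8, 3, 4) = 15
Braga - Évora - Aveiro: max(15, 11) = 15
Smallest bottleneck: 3%.

3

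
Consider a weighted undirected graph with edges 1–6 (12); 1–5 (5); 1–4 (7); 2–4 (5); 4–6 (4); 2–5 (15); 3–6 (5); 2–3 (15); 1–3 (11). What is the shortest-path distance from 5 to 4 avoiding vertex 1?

Paths from 5 to 4 avoiding 1:
5→2→4: 15 + 5 = 20
5→2→3→6→4: 15 + 15 + 5 + 4 = 39
Best route has total 20.

20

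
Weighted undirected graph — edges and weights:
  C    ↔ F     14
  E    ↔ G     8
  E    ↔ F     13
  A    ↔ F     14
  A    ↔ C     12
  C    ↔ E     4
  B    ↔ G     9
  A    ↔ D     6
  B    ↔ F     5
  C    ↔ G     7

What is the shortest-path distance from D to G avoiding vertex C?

Routes from D to G avoiding C:
D-A-F-B-G: 6 + 14 + 5 + 9 = 34
D-A-F-E-G: 6 + 14 + 13 + 8 = 41
Shortest: 34.

34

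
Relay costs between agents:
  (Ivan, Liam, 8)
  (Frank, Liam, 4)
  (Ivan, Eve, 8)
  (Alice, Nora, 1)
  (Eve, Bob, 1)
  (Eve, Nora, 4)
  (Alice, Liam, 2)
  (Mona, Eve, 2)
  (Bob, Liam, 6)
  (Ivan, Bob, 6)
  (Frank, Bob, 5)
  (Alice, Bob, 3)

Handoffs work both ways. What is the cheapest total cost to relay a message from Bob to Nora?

4

Some routes from Bob to Nora:
Bob -> Alice -> Nora: 3 + 1 = 4
Bob -> Ivan -> Eve -> Nora: 6 + 8 + 4 = 18
Bob -> Liam -> Alice -> Nora: 6 + 2 + 1 = 9
Bob -> Ivan -> Liam -> Alice -> Nora: 6 + 8 + 2 + 1 = 17
Bob -> Eve -> Nora: 1 + 4 = 5
Bob -> Frank -> Liam -> Alice -> Nora: 5 + 4 + 2 + 1 = 12
Shortest: 4.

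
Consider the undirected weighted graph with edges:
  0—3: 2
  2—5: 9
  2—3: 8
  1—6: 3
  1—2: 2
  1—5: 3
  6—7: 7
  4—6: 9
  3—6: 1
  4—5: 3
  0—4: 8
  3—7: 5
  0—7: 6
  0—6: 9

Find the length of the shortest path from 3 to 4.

10

Comparing a few candidate routes:
3 → 2 → 1 → 5 → 4: 8 + 2 + 3 + 3 = 16
3 → 0 → 4: 2 + 8 = 10
3 → 6 → 1 → 2 → 5 → 4: 1 + 3 + 2 + 9 + 3 = 18
3 → 6 → 4: 1 + 9 = 10
3 → 6 → 0 → 4: 1 + 9 + 8 = 18
3 → 6 → 1 → 5 → 4: 1 + 3 + 3 + 3 = 10
Shortest: 10.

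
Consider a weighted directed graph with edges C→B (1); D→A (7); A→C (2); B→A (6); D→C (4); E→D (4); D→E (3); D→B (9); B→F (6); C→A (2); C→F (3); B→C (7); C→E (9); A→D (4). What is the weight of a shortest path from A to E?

7

Routes from A to E:
A -> C -> E: 2 + 9 = 11
A -> D -> B -> C -> E: 4 + 9 + 7 + 9 = 29
A -> D -> E: 4 + 3 = 7
A -> D -> C -> E: 4 + 4 + 9 = 17
Best route has total 7.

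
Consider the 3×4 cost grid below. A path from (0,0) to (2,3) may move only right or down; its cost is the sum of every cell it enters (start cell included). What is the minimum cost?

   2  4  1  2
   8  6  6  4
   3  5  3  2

15

Best path: [0,0] → [0,1] → [0,2] → [0,3] → [1,3] → [2,3]
Cost: 2 + 4 + 1 + 2 + 4 + 2 = 15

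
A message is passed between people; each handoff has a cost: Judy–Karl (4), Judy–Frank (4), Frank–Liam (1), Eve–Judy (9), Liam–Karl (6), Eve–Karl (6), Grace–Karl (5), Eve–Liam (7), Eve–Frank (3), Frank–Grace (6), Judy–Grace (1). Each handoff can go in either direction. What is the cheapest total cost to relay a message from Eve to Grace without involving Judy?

9

Candidate routes:
Eve - Frank - Liam - Karl - Grace: 3 + 1 + 6 + 5 = 15
Eve - Liam - Frank - Grace: 7 + 1 + 6 = 14
Eve - Frank - Grace: 3 + 6 = 9
Eve - Liam - Karl - Grace: 7 + 6 + 5 = 18
Eve - Karl - Liam - Frank - Grace: 6 + 6 + 1 + 6 = 19
Eve - Karl - Grace: 6 + 5 = 11
Best route has total 9.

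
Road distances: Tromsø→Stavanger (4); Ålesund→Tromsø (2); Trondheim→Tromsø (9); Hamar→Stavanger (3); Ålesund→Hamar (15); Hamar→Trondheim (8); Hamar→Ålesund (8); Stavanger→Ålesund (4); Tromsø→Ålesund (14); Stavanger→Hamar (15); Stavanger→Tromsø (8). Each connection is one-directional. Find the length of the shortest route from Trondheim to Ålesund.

Routes from Trondheim to Ålesund:
Trondheim -> Tromsø -> Stavanger -> Hamar -> Ålesund: 9 + 4 + 15 + 8 = 36
Trondheim -> Tromsø -> Stavanger -> Ålesund: 9 + 4 + 4 = 17
Trondheim -> Tromsø -> Ålesund: 9 + 14 = 23
Shortest: 17.

17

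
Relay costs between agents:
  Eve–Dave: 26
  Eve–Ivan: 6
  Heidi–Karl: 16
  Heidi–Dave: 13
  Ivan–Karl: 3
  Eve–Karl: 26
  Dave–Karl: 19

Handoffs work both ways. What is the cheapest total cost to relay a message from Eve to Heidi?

25

Comparing a few candidate routes:
Eve→Ivan→Karl→Heidi: 6 + 3 + 16 = 25
Eve→Karl→Heidi: 26 + 16 = 42
Eve→Karl→Dave→Heidi: 26 + 19 + 13 = 58
Eve→Ivan→Karl→Dave→Heidi: 6 + 3 + 19 + 13 = 41
Eve→Dave→Heidi: 26 + 13 = 39
The minimum is 25.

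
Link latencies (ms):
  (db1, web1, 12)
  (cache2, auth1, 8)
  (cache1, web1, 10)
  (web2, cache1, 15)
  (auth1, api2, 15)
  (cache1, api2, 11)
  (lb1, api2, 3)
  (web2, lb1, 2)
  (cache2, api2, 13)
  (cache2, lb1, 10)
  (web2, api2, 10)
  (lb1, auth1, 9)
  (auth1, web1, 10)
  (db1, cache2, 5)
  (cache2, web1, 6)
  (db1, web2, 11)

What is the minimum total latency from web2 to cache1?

Comparing a few candidate routes:
web2→lb1→cache2→web1→cache1: 2 + 10 + 6 + 10 = 28
web2→api2→cache1: 10 + 11 = 21
web2→lb1→api2→cache1: 2 + 3 + 11 = 16
web2→cache1: 15
Shortest: 15 ms.

15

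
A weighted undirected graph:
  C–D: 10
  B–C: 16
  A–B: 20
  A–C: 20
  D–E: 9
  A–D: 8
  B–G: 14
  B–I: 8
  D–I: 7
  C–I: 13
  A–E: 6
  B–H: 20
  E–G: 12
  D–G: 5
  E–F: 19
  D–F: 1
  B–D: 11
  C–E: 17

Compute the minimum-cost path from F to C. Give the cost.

Checking several routes:
F -> D -> B -> C: 1 + 11 + 16 = 28
F -> D -> C: 1 + 10 = 11
F -> D -> A -> C: 1 + 8 + 20 = 29
F -> D -> I -> C: 1 + 7 + 13 = 21
F -> D -> E -> C: 1 + 9 + 17 = 27
Shortest: 11.

11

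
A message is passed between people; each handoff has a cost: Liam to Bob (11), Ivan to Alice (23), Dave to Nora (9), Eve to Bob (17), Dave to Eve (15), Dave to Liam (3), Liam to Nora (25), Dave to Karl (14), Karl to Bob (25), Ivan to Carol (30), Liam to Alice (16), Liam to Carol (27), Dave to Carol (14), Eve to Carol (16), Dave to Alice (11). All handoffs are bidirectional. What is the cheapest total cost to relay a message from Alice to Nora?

A few of the Alice→Nora routes:
Alice→Dave→Liam→Nora: 11 + 3 + 25 = 39
Alice→Dave→Nora: 11 + 9 = 20
Alice→Liam→Nora: 16 + 25 = 41
Alice→Liam→Dave→Nora: 16 + 3 + 9 = 28
Shortest: 20.

20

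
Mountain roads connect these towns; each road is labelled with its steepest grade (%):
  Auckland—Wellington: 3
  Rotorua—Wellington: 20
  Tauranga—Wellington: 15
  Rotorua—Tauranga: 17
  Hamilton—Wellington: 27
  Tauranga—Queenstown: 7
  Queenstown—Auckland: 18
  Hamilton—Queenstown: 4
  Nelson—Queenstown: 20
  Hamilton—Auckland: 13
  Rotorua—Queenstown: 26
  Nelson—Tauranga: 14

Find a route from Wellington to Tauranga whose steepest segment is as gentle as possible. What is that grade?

13

Checking several routes:
Wellington - Auckland - Hamilton - Queenstown - Tauranga: max(3, 13, 4, 7) = 13
Wellington - Auckland - Hamilton - Queenstown - Nelson - Tauranga: max(3, 13, 4, 20, 14) = 20
Wellington - Auckland - Queenstown - Tauranga: max(3, 18, 7) = 18
Wellington - Rotorua - Tauranga: max(20, 17) = 20
Wellington - Auckland - Queenstown - Nelson - Tauranga: max(3, 18, 20, 14) = 20
Wellington - Tauranga: max(15) = 15
The minimum achievable maximum is 13%.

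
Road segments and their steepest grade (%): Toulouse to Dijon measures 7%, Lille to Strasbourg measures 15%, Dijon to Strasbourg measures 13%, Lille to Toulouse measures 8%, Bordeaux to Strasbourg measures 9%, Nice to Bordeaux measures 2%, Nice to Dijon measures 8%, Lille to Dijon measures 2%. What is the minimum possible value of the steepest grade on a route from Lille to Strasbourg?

9

Routes from Lille to Strasbourg:
Lille -> Toulouse -> Dijon -> Nice -> Bordeaux -> Strasbourg: max(8, 7, 8, 2, 9) = 9
Lille -> Strasbourg: max(15) = 15
Lille -> Toulouse -> Dijon -> Strasbourg: max(8, 7, 13) = 13
Lille -> Dijon -> Nice -> Bordeaux -> Strasbourg: max(2, 8, 2, 9) = 9
Lille -> Dijon -> Strasbourg: max(2, 13) = 13
Best route has worst link 9%.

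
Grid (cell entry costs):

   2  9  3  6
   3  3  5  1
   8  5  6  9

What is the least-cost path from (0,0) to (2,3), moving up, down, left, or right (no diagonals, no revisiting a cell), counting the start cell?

One optimal route is r0c0 r1c0 r1c1 r1c2 r1c3 r2c3.
Its cost is 2 + 3 + 3 + 5 + 1 + 9 = 23.

23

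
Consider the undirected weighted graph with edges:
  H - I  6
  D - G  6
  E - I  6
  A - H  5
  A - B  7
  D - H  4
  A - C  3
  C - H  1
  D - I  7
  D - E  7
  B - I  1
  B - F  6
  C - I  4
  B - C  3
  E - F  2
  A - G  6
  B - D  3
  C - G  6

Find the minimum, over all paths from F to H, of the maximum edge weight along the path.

Comparing a few candidate routes:
F - E - I - B - C - A - H: max(2, 6, 1, 3, 3, 5) = 6
F - E - I - B - C - G - D - H: max(2, 6, 1, 3, 6, 6, 4) = 6
F - E - I - B - C - G - A - H: max(2, 6, 1, 3, 6, 6, 5) = 6
F - E - I - B - C - A - G - D - H: max(2, 6, 1, 3, 3, 6, 6, 4) = 6
F - E - I - B - C - H: max(2, 6, 1, 3, 1) = 6
Best route has worst link 6.

6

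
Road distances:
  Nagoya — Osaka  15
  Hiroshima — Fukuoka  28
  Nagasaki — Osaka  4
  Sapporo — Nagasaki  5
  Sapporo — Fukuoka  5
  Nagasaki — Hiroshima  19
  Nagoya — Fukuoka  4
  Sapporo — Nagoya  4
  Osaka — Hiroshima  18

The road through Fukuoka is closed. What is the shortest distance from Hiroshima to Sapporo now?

24

A few of the Hiroshima→Sapporo routes:
Hiroshima→Osaka→Nagoya→Sapporo: 18 + 15 + 4 = 37
Hiroshima→Nagasaki→Sapporo: 19 + 5 = 24
Hiroshima→Osaka→Nagasaki→Sapporo: 18 + 4 + 5 = 27
Shortest: 24.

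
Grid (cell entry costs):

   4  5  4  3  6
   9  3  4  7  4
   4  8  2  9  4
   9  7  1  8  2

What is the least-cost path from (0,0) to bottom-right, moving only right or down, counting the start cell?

Take [0,0] -> [0,1] -> [1,1] -> [1,2] -> [2,2] -> [3,2] -> [3,3] -> [3,4] for a total of 4 + 5 + 3 + 4 + 2 + 1 + 8 + 2 = 29.

29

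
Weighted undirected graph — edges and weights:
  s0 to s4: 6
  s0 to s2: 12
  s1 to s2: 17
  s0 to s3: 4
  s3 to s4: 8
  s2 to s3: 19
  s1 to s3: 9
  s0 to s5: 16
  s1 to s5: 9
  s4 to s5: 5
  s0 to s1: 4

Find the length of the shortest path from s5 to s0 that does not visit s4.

13

Routes from s5 to s0 avoiding s4:
s5→s1→s2→s3→s0: 9 + 17 + 19 + 4 = 49
s5→s1→s2→s0: 9 + 17 + 12 = 38
s5→s1→s3→s2→s0: 9 + 9 + 19 + 12 = 49
s5→s1→s0: 9 + 4 = 13
s5→s0: 16
s5→s1→s3→s0: 9 + 9 + 4 = 22
Best route has total 13.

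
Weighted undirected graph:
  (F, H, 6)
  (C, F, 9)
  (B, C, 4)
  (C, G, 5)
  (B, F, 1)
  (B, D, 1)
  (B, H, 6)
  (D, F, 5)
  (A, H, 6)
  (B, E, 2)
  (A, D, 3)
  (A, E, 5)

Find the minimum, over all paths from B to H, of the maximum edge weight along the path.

6

Comparing a few candidate routes:
B → D → F → H: max(1, 5, 6) = 6
B → E → A → D → F → H: max(2, 5, 3, 5, 6) = 6
B → H: max(6) = 6
B → F → H: max(1, 6) = 6
B → E → A → H: max(2, 5, 6) = 6
B → F → D → A → H: max(1, 5, 3, 6) = 6
The minimum achievable maximum is 6.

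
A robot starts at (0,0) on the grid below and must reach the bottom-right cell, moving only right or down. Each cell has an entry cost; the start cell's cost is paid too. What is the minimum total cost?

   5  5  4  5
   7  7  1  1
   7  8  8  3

Take [0,0]→[0,1]→[0,2]→[1,2]→[1,3]→[2,3] for a total of 5 + 5 + 4 + 1 + 1 + 3 = 19.
(Top row then right column would cost 23.)

19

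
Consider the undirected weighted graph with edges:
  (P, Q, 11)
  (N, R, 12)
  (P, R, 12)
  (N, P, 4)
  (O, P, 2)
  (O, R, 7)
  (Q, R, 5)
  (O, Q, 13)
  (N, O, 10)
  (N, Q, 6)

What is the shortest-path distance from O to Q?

A few of the O→Q routes:
O-Q: 13
O-P-N-Q: 2 + 4 + 6 = 12
O-R-Q: 7 + 5 = 12
The minimum is 12.

12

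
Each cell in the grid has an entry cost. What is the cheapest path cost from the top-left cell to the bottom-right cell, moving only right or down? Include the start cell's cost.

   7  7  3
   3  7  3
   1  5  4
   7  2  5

23

Best path: [0,0] → [1,0] → [2,0] → [2,1] → [3,1] → [3,2]
Cost: 7 + 3 + 1 + 5 + 2 + 5 = 23
For comparison, the top-then-right route costs 29.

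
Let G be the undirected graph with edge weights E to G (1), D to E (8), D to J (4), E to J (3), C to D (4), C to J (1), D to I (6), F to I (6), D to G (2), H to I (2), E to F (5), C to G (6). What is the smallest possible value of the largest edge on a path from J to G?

A few of the J→G routes:
J -> E -> G: max(3, 1) = 3
J -> D -> I -> F -> E -> G: max(4, 6, 6, 5, 1) = 6
J -> D -> G: max(4, 2) = 4
J -> D -> C -> G: max(4, 4, 6) = 6
J -> C -> D -> G: max(1, 4, 2) = 4
Smallest bottleneck: 3.

3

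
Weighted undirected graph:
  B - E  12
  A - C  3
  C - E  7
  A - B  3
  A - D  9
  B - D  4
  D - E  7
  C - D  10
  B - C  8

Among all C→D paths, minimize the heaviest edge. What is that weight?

Checking several routes:
C -> B -> D: max(8, 4) = 8
C -> E -> D: max(7, 7) = 7
C -> A -> D: max(3, 9) = 9
C -> A -> B -> D: max(3, 3, 4) = 4
Best route has worst link 4.

4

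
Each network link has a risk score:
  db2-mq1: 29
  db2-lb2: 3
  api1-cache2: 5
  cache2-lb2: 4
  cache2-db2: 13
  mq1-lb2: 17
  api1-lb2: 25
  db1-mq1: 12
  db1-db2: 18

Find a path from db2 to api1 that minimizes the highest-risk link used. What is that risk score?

5

A few of the db2→api1 routes:
db2→lb2→api1: max(3, 25) = 25
db2→cache2→api1: max(13, 5) = 13
db2→db1→mq1→lb2→cache2→api1: max(18, 12, 17, 4, 5) = 18
db2→lb2→cache2→api1: max(3, 4, 5) = 5
Smallest bottleneck: 5.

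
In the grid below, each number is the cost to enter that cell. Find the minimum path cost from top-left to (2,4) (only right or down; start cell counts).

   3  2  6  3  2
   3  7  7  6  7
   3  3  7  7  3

26

One optimal route is (0,0) → (0,1) → (0,2) → (0,3) → (0,4) → (1,4) → (2,4).
Its cost is 3 + 2 + 6 + 3 + 2 + 7 + 3 = 26.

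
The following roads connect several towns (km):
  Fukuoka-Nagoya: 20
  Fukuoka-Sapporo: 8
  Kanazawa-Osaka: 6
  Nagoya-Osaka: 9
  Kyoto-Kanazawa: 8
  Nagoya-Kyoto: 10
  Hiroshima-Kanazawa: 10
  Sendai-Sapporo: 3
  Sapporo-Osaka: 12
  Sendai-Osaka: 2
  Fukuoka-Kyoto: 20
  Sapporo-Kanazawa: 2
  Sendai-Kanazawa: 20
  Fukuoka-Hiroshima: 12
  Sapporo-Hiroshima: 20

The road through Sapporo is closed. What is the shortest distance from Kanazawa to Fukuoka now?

22

Some routes from Kanazawa to Fukuoka avoiding Sapporo:
Kanazawa - Hiroshima - Fukuoka: 10 + 12 = 22
Kanazawa - Kyoto - Fukuoka: 8 + 20 = 28
Kanazawa - Osaka - Nagoya - Kyoto - Fukuoka: 6 + 9 + 10 + 20 = 45
Kanazawa - Osaka - Nagoya - Fukuoka: 6 + 9 + 20 = 35
Kanazawa - Kyoto - Nagoya - Fukuoka: 8 + 10 + 20 = 38
The minimum is 22 km.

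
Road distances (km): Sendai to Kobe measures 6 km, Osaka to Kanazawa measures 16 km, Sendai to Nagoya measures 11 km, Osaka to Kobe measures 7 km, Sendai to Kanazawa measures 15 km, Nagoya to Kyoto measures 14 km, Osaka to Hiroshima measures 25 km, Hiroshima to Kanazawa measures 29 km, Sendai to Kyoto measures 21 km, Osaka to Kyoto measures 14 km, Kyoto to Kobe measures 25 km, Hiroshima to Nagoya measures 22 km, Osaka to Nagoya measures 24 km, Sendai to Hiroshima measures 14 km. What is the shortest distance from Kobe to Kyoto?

Some routes from Kobe to Kyoto:
Kobe -> Sendai -> Nagoya -> Kyoto: 6 + 11 + 14 = 31
Kobe -> Sendai -> Kanazawa -> Osaka -> Kyoto: 6 + 15 + 16 + 14 = 51
Kobe -> Osaka -> Nagoya -> Kyoto: 7 + 24 + 14 = 45
Kobe -> Osaka -> Kyoto: 7 + 14 = 21
Kobe -> Kyoto: 25
Kobe -> Sendai -> Kyoto: 6 + 21 = 27
The minimum is 21 km.

21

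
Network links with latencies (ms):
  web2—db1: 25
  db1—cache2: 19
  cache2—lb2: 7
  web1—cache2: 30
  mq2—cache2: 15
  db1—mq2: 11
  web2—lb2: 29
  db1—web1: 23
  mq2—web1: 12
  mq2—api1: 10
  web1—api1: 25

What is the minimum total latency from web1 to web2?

48

Checking several routes:
web1-mq2-cache2-db1-web2: 12 + 15 + 19 + 25 = 71
web1-api1-mq2-db1-web2: 25 + 10 + 11 + 25 = 71
web1-db1-web2: 23 + 25 = 48
web1-mq2-db1-web2: 12 + 11 + 25 = 48
web1-cache2-lb2-web2: 30 + 7 + 29 = 66
web1-mq2-cache2-lb2-web2: 12 + 15 + 7 + 29 = 63
Shortest: 48 ms.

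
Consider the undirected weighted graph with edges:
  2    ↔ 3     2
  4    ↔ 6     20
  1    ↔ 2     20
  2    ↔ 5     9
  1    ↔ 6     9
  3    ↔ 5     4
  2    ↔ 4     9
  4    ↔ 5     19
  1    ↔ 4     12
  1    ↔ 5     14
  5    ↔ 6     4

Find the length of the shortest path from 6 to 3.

A few of the 6→3 routes:
6 -> 1 -> 2 -> 3: 9 + 20 + 2 = 31
6 -> 5 -> 2 -> 3: 4 + 9 + 2 = 15
6 -> 4 -> 2 -> 3: 20 + 9 + 2 = 31
6 -> 5 -> 3: 4 + 4 = 8
6 -> 1 -> 5 -> 3: 9 + 14 + 4 = 27
The minimum is 8.

8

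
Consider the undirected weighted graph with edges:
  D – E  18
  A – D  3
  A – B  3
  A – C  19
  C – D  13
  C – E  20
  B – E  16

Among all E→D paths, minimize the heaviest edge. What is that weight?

Checking several routes:
E→B→A→C→D: max(16, 3, 19, 13) = 19
E→B→A→D: max(16, 3, 3) = 16
E→D: max(18) = 18
Smallest bottleneck: 16.

16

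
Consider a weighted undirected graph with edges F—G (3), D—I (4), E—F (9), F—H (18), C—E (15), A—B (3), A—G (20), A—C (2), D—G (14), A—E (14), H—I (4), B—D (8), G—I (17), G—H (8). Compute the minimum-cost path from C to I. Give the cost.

Some routes from C to I:
C→A→B→D→G→H→I: 2 + 3 + 8 + 14 + 8 + 4 = 39
C→A→G→H→I: 2 + 20 + 8 + 4 = 34
C→E→F→G→H→I: 15 + 9 + 3 + 8 + 4 = 39
C→A→G→I: 2 + 20 + 17 = 39
C→A→B→D→I: 2 + 3 + 8 + 4 = 17
Best route has total 17.

17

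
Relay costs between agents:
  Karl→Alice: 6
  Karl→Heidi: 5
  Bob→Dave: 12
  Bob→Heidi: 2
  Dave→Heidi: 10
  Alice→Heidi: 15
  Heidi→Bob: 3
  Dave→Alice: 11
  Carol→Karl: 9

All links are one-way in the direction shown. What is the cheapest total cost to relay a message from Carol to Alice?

Paths from Carol to Alice:
Carol -> Karl -> Alice: 9 + 6 = 15
Carol -> Karl -> Heidi -> Bob -> Dave -> Alice: 9 + 5 + 3 + 12 + 11 = 40
Best route has total 15.

15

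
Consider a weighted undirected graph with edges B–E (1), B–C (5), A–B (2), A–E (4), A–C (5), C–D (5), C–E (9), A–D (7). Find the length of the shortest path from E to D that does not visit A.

Paths from E to D avoiding A:
E - C - D: 9 + 5 = 14
E - B - C - D: 1 + 5 + 5 = 11
Best route has total 11.

11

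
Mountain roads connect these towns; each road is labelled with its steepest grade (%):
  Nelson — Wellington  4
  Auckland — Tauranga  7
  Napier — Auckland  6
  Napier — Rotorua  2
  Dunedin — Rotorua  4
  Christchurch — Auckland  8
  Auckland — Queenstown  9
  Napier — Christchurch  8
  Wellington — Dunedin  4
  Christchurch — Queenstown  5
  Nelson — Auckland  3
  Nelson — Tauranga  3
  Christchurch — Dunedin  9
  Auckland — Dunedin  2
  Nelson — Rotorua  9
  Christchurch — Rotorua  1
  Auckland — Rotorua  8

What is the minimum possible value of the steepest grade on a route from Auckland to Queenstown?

5

Checking several routes:
Auckland-Dunedin-Rotorua-Christchurch-Queenstown: max(2, 4, 1, 5) = 5
Auckland-Nelson-Wellington-Dunedin-Rotorua-Christchurch-Queenstown: max(3, 4, 4, 4, 1, 5) = 5
Auckland-Napier-Rotorua-Christchurch-Queenstown: max(6, 2, 1, 5) = 6
Auckland-Tauranga-Nelson-Wellington-Dunedin-Rotorua-Christchurch-Queenstown: max(7, 3, 4, 4, 4, 1, 5) = 7
Smallest bottleneck: 5%.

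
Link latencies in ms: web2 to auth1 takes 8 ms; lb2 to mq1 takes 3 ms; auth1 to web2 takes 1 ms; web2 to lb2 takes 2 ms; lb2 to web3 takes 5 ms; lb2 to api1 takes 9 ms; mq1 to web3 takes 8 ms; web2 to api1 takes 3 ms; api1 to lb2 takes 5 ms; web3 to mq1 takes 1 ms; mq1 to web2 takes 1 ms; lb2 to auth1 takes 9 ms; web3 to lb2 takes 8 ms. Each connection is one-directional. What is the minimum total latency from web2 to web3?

A few of the web2→web3 routes:
web2-lb2-web3: 2 + 5 = 7
web2-api1-lb2-web3: 3 + 5 + 5 = 13
web2-lb2-mq1-web3: 2 + 3 + 8 = 13
Shortest: 7 ms.

7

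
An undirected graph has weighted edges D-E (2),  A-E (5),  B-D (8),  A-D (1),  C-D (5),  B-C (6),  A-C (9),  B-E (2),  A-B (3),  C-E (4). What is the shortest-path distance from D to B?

Comparing a few candidate routes:
D→A→B: 1 + 3 = 4
D→E→B: 2 + 2 = 4
D→A→E→B: 1 + 5 + 2 = 8
Shortest: 4.

4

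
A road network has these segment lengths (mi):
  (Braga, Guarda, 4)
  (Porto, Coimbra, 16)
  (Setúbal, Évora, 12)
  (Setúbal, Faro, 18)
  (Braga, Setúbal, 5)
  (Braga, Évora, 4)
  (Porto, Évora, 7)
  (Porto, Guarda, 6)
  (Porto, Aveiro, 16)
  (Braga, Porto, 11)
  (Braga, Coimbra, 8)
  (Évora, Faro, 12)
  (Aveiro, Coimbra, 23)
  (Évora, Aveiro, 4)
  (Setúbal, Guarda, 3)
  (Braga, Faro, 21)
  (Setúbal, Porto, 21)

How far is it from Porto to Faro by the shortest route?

19

Checking several routes:
Porto→Guarda→Setúbal→Braga→Évora→Faro: 6 + 3 + 5 + 4 + 12 = 30
Porto→Évora→Faro: 7 + 12 = 19
Porto→Guarda→Setúbal→Faro: 6 + 3 + 18 = 27
Porto→Braga→Évora→Faro: 11 + 4 + 12 = 27
Porto→Guarda→Braga→Évora→Faro: 6 + 4 + 4 + 12 = 26
Best route has total 19 mi.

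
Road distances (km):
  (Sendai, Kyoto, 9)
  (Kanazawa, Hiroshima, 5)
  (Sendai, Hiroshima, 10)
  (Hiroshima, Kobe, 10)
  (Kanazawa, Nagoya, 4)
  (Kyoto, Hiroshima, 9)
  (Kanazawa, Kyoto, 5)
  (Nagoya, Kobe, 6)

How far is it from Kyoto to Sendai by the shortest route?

Routes from Kyoto to Sendai:
Kyoto-Hiroshima-Sendai: 9 + 10 = 19
Kyoto-Kanazawa-Nagoya-Kobe-Hiroshima-Sendai: 5 + 4 + 6 + 10 + 10 = 35
Kyoto-Sendai: 9
Kyoto-Kanazawa-Hiroshima-Sendai: 5 + 5 + 10 = 20
The minimum is 9 km.

9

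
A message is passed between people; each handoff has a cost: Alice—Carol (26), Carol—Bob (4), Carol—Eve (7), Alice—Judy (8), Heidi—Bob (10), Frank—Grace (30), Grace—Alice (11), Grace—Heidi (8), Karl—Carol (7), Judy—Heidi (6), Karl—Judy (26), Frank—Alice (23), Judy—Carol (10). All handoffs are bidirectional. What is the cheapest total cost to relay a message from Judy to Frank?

31

A few of the Judy→Frank routes:
Judy - Heidi - Grace - Alice - Frank: 6 + 8 + 11 + 23 = 48
Judy - Alice - Grace - Frank: 8 + 11 + 30 = 49
Judy - Alice - Frank: 8 + 23 = 31
Judy - Heidi - Grace - Frank: 6 + 8 + 30 = 44
Shortest: 31.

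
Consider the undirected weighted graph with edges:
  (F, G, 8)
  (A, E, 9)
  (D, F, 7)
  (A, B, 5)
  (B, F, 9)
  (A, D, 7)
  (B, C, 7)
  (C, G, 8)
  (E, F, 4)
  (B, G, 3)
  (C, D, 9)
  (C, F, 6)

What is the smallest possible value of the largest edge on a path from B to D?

Checking several routes:
B→G→C→F→D: max(3, 8, 6, 7) = 8
B→A→D: max(5, 7) = 7
B→C→F→D: max(7, 6, 7) = 7
Smallest bottleneck: 7.

7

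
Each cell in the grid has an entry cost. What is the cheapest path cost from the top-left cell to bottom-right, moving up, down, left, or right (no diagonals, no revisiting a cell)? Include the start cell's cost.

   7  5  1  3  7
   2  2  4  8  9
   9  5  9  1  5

Best path: r0c0→r1c0→r1c1→r1c2→r1c3→r2c3→r2c4
Cost: 7 + 2 + 2 + 4 + 8 + 1 + 5 = 29

29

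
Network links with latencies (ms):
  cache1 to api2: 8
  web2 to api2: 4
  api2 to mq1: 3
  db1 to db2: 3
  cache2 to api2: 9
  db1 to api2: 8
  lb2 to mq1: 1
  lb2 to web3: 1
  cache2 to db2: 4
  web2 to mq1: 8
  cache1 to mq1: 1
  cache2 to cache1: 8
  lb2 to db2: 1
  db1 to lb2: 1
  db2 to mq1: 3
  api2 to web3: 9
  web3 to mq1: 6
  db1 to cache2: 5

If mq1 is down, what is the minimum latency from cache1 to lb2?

13

Comparing a few candidate routes:
cache1 → cache2 → db2 → db1 → lb2: 8 + 4 + 3 + 1 = 16
cache1 → cache2 → db1 → lb2: 8 + 5 + 1 = 14
cache1 → cache2 → db2 → lb2: 8 + 4 + 1 = 13
The minimum is 13 ms.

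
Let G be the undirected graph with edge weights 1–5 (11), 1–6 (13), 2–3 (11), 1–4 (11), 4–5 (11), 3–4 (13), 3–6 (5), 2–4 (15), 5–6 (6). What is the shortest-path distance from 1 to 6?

Comparing a few candidate routes:
1 → 6: 13
1 → 5 → 6: 11 + 6 = 17
1 → 4 → 5 → 6: 11 + 11 + 6 = 28
1 → 4 → 3 → 6: 11 + 13 + 5 = 29
Best route has total 13.

13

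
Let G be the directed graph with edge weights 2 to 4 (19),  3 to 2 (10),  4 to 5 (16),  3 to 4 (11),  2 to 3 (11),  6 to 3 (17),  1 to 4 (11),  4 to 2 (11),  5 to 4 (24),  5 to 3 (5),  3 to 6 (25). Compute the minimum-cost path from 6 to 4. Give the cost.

28

Routes from 6 to 4:
6-3-2-4: 17 + 10 + 19 = 46
6-3-4: 17 + 11 = 28
The minimum is 28.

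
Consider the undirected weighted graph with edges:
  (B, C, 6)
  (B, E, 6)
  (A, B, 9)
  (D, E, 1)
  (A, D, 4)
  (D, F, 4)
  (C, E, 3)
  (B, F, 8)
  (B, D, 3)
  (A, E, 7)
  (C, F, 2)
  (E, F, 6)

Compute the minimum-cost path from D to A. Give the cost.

Comparing a few candidate routes:
D → B → A: 3 + 9 = 12
D → A: 4
D → E → A: 1 + 7 = 8
D → F → C → E → A: 4 + 2 + 3 + 7 = 16
D → B → E → A: 3 + 6 + 7 = 16
The minimum is 4.

4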